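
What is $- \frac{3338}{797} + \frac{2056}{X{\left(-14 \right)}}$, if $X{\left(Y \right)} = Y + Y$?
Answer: $- \frac{433024}{5579} \approx -77.617$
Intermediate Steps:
$X{\left(Y \right)} = 2 Y$
$- \frac{3338}{797} + \frac{2056}{X{\left(-14 \right)}} = - \frac{3338}{797} + \frac{2056}{2 \left(-14\right)} = \left(-3338\right) \frac{1}{797} + \frac{2056}{-28} = - \frac{3338}{797} + 2056 \left(- \frac{1}{28}\right) = - \frac{3338}{797} - \frac{514}{7} = - \frac{433024}{5579}$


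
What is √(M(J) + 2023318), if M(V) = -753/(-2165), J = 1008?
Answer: √9483748342795/2165 ≈ 1422.4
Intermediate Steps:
M(V) = 753/2165 (M(V) = -753*(-1/2165) = 753/2165)
√(M(J) + 2023318) = √(753/2165 + 2023318) = √(4380484223/2165) = √9483748342795/2165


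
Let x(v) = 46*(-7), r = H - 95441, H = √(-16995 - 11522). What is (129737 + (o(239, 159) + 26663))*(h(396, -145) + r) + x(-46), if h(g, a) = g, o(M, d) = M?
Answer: -14887754077 + 156639*I*√28517 ≈ -1.4888e+10 + 2.6452e+7*I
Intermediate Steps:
H = I*√28517 (H = √(-28517) = I*√28517 ≈ 168.87*I)
r = -95441 + I*√28517 (r = I*√28517 - 95441 = -95441 + I*√28517 ≈ -95441.0 + 168.87*I)
x(v) = -322
(129737 + (o(239, 159) + 26663))*(h(396, -145) + r) + x(-46) = (129737 + (239 + 26663))*(396 + (-95441 + I*√28517)) - 322 = (129737 + 26902)*(-95045 + I*√28517) - 322 = 156639*(-95045 + I*√28517) - 322 = (-14887753755 + 156639*I*√28517) - 322 = -14887754077 + 156639*I*√28517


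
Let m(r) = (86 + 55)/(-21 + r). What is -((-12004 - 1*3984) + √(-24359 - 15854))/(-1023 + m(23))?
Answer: -31976/1905 + 2*I*√40213/1905 ≈ -16.785 + 0.21053*I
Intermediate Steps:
m(r) = 141/(-21 + r)
-((-12004 - 1*3984) + √(-24359 - 15854))/(-1023 + m(23)) = -((-12004 - 1*3984) + √(-24359 - 15854))/(-1023 + 141/(-21 + 23)) = -((-12004 - 3984) + √(-40213))/(-1023 + 141/2) = -(-15988 + I*√40213)/(-1023 + 141*(½)) = -(-15988 + I*√40213)/(-1023 + 141/2) = -(-15988 + I*√40213)/(-1905/2) = -(-15988 + I*√40213)*(-2)/1905 = -(31976/1905 - 2*I*√40213/1905) = -31976/1905 + 2*I*√40213/1905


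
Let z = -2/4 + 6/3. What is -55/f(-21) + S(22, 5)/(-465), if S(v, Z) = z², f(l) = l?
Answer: 34037/13020 ≈ 2.6142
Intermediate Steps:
z = 3/2 (z = -2*¼ + 6*(⅓) = -½ + 2 = 3/2 ≈ 1.5000)
S(v, Z) = 9/4 (S(v, Z) = (3/2)² = 9/4)
-55/f(-21) + S(22, 5)/(-465) = -55/(-21) + (9/4)/(-465) = -55*(-1/21) + (9/4)*(-1/465) = 55/21 - 3/620 = 34037/13020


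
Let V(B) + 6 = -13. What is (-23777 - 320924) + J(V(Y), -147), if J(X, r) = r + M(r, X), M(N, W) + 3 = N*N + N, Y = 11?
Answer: -323389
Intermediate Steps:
V(B) = -19 (V(B) = -6 - 13 = -19)
M(N, W) = -3 + N + N² (M(N, W) = -3 + (N*N + N) = -3 + (N² + N) = -3 + (N + N²) = -3 + N + N²)
J(X, r) = -3 + r² + 2*r (J(X, r) = r + (-3 + r + r²) = -3 + r² + 2*r)
(-23777 - 320924) + J(V(Y), -147) = (-23777 - 320924) + (-3 + (-147)² + 2*(-147)) = -344701 + (-3 + 21609 - 294) = -344701 + 21312 = -323389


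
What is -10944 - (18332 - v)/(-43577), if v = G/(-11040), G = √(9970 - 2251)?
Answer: -476888356/43577 + √7719/481090080 ≈ -10944.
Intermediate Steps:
G = √7719 ≈ 87.858
v = -√7719/11040 (v = √7719/(-11040) = √7719*(-1/11040) = -√7719/11040 ≈ -0.0079581)
-10944 - (18332 - v)/(-43577) = -10944 - (18332 - (-1)*√7719/11040)/(-43577) = -10944 - (18332 + √7719/11040)*(-1)/43577 = -10944 - (-18332/43577 - √7719/481090080) = -10944 + (18332/43577 + √7719/481090080) = -476888356/43577 + √7719/481090080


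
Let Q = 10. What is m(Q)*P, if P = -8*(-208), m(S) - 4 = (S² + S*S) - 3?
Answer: 334464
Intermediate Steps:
m(S) = 1 + 2*S² (m(S) = 4 + ((S² + S*S) - 3) = 4 + ((S² + S²) - 3) = 4 + (2*S² - 3) = 4 + (-3 + 2*S²) = 1 + 2*S²)
P = 1664
m(Q)*P = (1 + 2*10²)*1664 = (1 + 2*100)*1664 = (1 + 200)*1664 = 201*1664 = 334464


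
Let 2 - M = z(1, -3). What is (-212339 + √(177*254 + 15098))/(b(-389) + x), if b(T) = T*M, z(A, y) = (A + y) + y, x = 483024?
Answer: -212339/480301 + 2*√15014/480301 ≈ -0.44159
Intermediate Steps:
z(A, y) = A + 2*y
M = 7 (M = 2 - (1 + 2*(-3)) = 2 - (1 - 6) = 2 - 1*(-5) = 2 + 5 = 7)
b(T) = 7*T (b(T) = T*7 = 7*T)
(-212339 + √(177*254 + 15098))/(b(-389) + x) = (-212339 + √(177*254 + 15098))/(7*(-389) + 483024) = (-212339 + √(44958 + 15098))/(-2723 + 483024) = (-212339 + √60056)/480301 = (-212339 + 2*√15014)*(1/480301) = -212339/480301 + 2*√15014/480301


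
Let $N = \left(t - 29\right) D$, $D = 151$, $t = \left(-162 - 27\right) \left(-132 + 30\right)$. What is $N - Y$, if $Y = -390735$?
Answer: $3297334$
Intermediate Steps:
$t = 19278$ ($t = \left(-189\right) \left(-102\right) = 19278$)
$N = 2906599$ ($N = \left(19278 - 29\right) 151 = 19249 \cdot 151 = 2906599$)
$N - Y = 2906599 - -390735 = 2906599 + 390735 = 3297334$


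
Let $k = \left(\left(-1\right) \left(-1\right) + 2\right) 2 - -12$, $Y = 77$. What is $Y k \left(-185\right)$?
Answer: $-256410$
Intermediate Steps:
$k = 18$ ($k = \left(1 + 2\right) 2 + 12 = 3 \cdot 2 + 12 = 6 + 12 = 18$)
$Y k \left(-185\right) = 77 \cdot 18 \left(-185\right) = 1386 \left(-185\right) = -256410$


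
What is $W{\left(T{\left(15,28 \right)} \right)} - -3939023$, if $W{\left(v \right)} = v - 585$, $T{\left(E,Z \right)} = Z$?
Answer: $3938466$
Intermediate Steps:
$W{\left(v \right)} = -585 + v$
$W{\left(T{\left(15,28 \right)} \right)} - -3939023 = \left(-585 + 28\right) - -3939023 = -557 + 3939023 = 3938466$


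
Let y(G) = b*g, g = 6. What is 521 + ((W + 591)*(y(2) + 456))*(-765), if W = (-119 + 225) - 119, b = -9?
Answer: -177751819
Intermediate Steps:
W = -13 (W = 106 - 119 = -13)
y(G) = -54 (y(G) = -9*6 = -54)
521 + ((W + 591)*(y(2) + 456))*(-765) = 521 + ((-13 + 591)*(-54 + 456))*(-765) = 521 + (578*402)*(-765) = 521 + 232356*(-765) = 521 - 177752340 = -177751819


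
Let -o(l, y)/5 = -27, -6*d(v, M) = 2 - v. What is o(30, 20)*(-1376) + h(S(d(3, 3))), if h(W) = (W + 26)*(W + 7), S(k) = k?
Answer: -6680609/36 ≈ -1.8557e+5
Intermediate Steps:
d(v, M) = -⅓ + v/6 (d(v, M) = -(2 - v)/6 = -⅓ + v/6)
o(l, y) = 135 (o(l, y) = -5*(-27) = 135)
h(W) = (7 + W)*(26 + W) (h(W) = (26 + W)*(7 + W) = (7 + W)*(26 + W))
o(30, 20)*(-1376) + h(S(d(3, 3))) = 135*(-1376) + (182 + (-⅓ + (⅙)*3)² + 33*(-⅓ + (⅙)*3)) = -185760 + (182 + (-⅓ + ½)² + 33*(-⅓ + ½)) = -185760 + (182 + (⅙)² + 33*(⅙)) = -185760 + (182 + 1/36 + 11/2) = -185760 + 6751/36 = -6680609/36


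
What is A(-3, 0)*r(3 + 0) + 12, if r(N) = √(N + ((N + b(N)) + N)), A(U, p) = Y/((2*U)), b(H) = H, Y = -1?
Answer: 12 + √3/3 ≈ 12.577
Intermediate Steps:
A(U, p) = -1/(2*U)
r(N) = 2*√N (r(N) = √(N + ((N + N) + N)) = √(N + (2*N + N)) = √(N + 3*N) = √(4*N) = 2*√N)
A(-3, 0)*r(3 + 0) + 12 = (-½/(-3))*(2*√(3 + 0)) + 12 = (-½*(-⅓))*(2*√3) + 12 = (2*√3)/6 + 12 = √3/3 + 12 = 12 + √3/3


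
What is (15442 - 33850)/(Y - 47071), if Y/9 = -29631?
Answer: 9204/156875 ≈ 0.058671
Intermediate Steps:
Y = -266679 (Y = 9*(-29631) = -266679)
(15442 - 33850)/(Y - 47071) = (15442 - 33850)/(-266679 - 47071) = -18408/(-313750) = -18408*(-1/313750) = 9204/156875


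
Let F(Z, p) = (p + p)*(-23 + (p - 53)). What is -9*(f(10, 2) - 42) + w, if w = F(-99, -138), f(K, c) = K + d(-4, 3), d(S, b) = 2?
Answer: 59334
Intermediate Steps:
f(K, c) = 2 + K (f(K, c) = K + 2 = 2 + K)
F(Z, p) = 2*p*(-76 + p) (F(Z, p) = (2*p)*(-23 + (-53 + p)) = (2*p)*(-76 + p) = 2*p*(-76 + p))
w = 59064 (w = 2*(-138)*(-76 - 138) = 2*(-138)*(-214) = 59064)
-9*(f(10, 2) - 42) + w = -9*((2 + 10) - 42) + 59064 = -9*(12 - 42) + 59064 = -9*(-30) + 59064 = 270 + 59064 = 59334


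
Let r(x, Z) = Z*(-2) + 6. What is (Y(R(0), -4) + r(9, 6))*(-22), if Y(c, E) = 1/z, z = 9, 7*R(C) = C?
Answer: 1166/9 ≈ 129.56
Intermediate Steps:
r(x, Z) = 6 - 2*Z (r(x, Z) = -2*Z + 6 = 6 - 2*Z)
R(C) = C/7
Y(c, E) = 1/9
(Y(R(0), -4) + r(9, 6))*(-22) = (1/9 + (6 - 2*6))*(-22) = (1/9 + (6 - 12))*(-22) = (1/9 - 6)*(-22) = -53/9*(-22) = 1166/9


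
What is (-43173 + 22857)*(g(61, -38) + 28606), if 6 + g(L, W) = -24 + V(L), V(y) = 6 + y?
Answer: -581911188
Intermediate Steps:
g(L, W) = -24 + L (g(L, W) = -6 + (-24 + (6 + L)) = -6 + (-18 + L) = -24 + L)
(-43173 + 22857)*(g(61, -38) + 28606) = (-43173 + 22857)*((-24 + 61) + 28606) = -20316*(37 + 28606) = -20316*28643 = -581911188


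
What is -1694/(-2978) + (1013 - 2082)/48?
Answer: -1551085/71472 ≈ -21.702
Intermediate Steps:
-1694/(-2978) + (1013 - 2082)/48 = -1694*(-1/2978) - 1069*1/48 = 847/1489 - 1069/48 = -1551085/71472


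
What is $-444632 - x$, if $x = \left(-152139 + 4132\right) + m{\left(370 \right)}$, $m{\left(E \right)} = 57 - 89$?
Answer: $-296593$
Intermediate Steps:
$m{\left(E \right)} = -32$ ($m{\left(E \right)} = 57 - 89 = -32$)
$x = -148039$ ($x = \left(-152139 + 4132\right) - 32 = -148007 - 32 = -148039$)
$-444632 - x = -444632 - -148039 = -444632 + 148039 = -296593$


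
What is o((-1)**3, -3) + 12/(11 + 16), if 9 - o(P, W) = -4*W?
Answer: -23/9 ≈ -2.5556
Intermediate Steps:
o(P, W) = 9 + 4*W (o(P, W) = 9 - (-4)*W = 9 + 4*W)
o((-1)**3, -3) + 12/(11 + 16) = (9 + 4*(-3)) + 12/(11 + 16) = (9 - 12) + 12/27 = -3 + (1/27)*12 = -3 + 4/9 = -23/9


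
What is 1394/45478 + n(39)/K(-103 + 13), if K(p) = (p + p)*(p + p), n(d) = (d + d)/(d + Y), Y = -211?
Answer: 647077993/21119983200 ≈ 0.030638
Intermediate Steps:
n(d) = 2*d/(-211 + d) (n(d) = (d + d)/(d - 211) = (2*d)/(-211 + d) = 2*d/(-211 + d))
K(p) = 4*p² (K(p) = (2*p)*(2*p) = 4*p²)
1394/45478 + n(39)/K(-103 + 13) = 1394/45478 + (2*39/(-211 + 39))/((4*(-103 + 13)²)) = 1394*(1/45478) + (2*39/(-172))/((4*(-90)²)) = 697/22739 + (2*39*(-1/172))/((4*8100)) = 697/22739 - 39/86/32400 = 697/22739 - 39/86*1/32400 = 697/22739 - 13/928800 = 647077993/21119983200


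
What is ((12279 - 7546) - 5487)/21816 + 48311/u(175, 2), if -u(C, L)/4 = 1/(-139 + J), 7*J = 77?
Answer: 16863244039/10908 ≈ 1.5460e+6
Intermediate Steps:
J = 11 (J = (⅐)*77 = 11)
u(C, L) = 1/32 (u(C, L) = -4/(-139 + 11) = -4/(-128) = -4*(-1/128) = 1/32)
((12279 - 7546) - 5487)/21816 + 48311/u(175, 2) = ((12279 - 7546) - 5487)/21816 + 48311/(1/32) = (4733 - 5487)*(1/21816) + 48311*32 = -754*1/21816 + 1545952 = -377/10908 + 1545952 = 16863244039/10908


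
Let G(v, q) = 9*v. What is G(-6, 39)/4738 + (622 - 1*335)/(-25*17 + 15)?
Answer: -16853/23690 ≈ -0.71140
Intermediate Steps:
G(-6, 39)/4738 + (622 - 1*335)/(-25*17 + 15) = (9*(-6))/4738 + (622 - 1*335)/(-25*17 + 15) = -54*1/4738 + (622 - 335)/(-425 + 15) = -27/2369 + 287/(-410) = -27/2369 + 287*(-1/410) = -27/2369 - 7/10 = -16853/23690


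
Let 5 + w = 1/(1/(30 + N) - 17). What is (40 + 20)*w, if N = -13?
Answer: -7285/24 ≈ -303.54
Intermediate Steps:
w = -1457/288 (w = -5 + 1/(1/(30 - 13) - 17) = -5 + 1/(1/17 - 17) = -5 + 1/(-288/17) = -5 - 17/288 = -1457/288 ≈ -5.0590)
(40 + 20)*w = (40 + 20)*(-1457/288) = 60*(-1457/288) = -7285/24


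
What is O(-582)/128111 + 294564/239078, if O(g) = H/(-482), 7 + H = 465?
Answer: 4547267702351/3690736859789 ≈ 1.2321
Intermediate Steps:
H = 458 (H = -7 + 465 = 458)
O(g) = -229/241 (O(g) = 458/(-482) = 458*(-1/482) = -229/241)
O(-582)/128111 + 294564/239078 = -229/241/128111 + 294564/239078 = -229/241*1/128111 + 294564*(1/239078) = -229/30874751 + 147282/119539 = 4547267702351/3690736859789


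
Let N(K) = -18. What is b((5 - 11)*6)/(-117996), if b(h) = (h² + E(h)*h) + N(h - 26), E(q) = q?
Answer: -429/19666 ≈ -0.021814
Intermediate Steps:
b(h) = -18 + 2*h² (b(h) = (h² + h*h) - 18 = (h² + h²) - 18 = 2*h² - 18 = -18 + 2*h²)
b((5 - 11)*6)/(-117996) = (-18 + 2*((5 - 11)*6)²)/(-117996) = (-18 + 2*(-6*6)²)*(-1/117996) = (-18 + 2*(-36)²)*(-1/117996) = (-18 + 2*1296)*(-1/117996) = (-18 + 2592)*(-1/117996) = 2574*(-1/117996) = -429/19666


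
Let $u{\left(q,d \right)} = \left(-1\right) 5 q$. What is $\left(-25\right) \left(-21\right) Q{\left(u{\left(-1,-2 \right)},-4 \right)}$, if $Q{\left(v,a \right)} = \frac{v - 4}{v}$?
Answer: $105$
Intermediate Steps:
$u{\left(q,d \right)} = - 5 q$
$Q{\left(v,a \right)} = \frac{-4 + v}{v}$ ($Q{\left(v,a \right)} = \frac{v - 4}{v} = \frac{-4 + v}{v}$)
$\left(-25\right) \left(-21\right) Q{\left(u{\left(-1,-2 \right)},-4 \right)} = \left(-25\right) \left(-21\right) \frac{-4 - -5}{\left(-5\right) \left(-1\right)} = 525 \frac{-4 + 5}{5} = 525 \cdot \frac{1}{5} \cdot 1 = 525 \cdot \frac{1}{5} = 105$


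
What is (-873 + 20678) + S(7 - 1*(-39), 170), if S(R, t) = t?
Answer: 19975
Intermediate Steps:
(-873 + 20678) + S(7 - 1*(-39), 170) = (-873 + 20678) + 170 = 19805 + 170 = 19975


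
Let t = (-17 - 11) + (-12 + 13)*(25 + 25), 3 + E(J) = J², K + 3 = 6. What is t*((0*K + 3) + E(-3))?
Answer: 198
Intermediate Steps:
K = 3 (K = -3 + 6 = 3)
E(J) = -3 + J²
t = 22 (t = -28 + 1*50 = -28 + 50 = 22)
t*((0*K + 3) + E(-3)) = 22*((0*3 + 3) + (-3 + (-3)²)) = 22*((0 + 3) + (-3 + 9)) = 22*(3 + 6) = 22*9 = 198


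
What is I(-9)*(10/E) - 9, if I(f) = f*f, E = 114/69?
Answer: 9144/19 ≈ 481.26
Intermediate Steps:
E = 38/23 (E = 114*(1/69) = 38/23 ≈ 1.6522)
I(f) = f²
I(-9)*(10/E) - 9 = (-9)²*(10/(38/23)) - 9 = 81*(10*(23/38)) - 9 = 81*(115/19) - 9 = 9315/19 - 9 = 9144/19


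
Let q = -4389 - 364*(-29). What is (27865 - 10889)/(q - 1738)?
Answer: 16976/4429 ≈ 3.8329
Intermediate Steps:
q = 6167 (q = -4389 + 10556 = 6167)
(27865 - 10889)/(q - 1738) = (27865 - 10889)/(6167 - 1738) = 16976/4429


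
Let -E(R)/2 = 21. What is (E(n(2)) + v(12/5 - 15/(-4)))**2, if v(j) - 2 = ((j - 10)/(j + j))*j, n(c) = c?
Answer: 2812329/1600 ≈ 1757.7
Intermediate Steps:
E(R) = -42 (E(R) = -2*21 = -42)
v(j) = -3 + j/2 (v(j) = 2 + ((j - 10)/(j + j))*j = 2 + ((-10 + j)/((2*j)))*j = 2 + ((-10 + j)*(1/(2*j)))*j = 2 + ((-10 + j)/(2*j))*j = 2 + (-5 + j/2) = -3 + j/2)
(E(n(2)) + v(12/5 - 15/(-4)))**2 = (-42 + (-3 + (12/5 - 15/(-4))/2))**2 = (-42 + (-3 + (12*(1/5) - 15*(-1/4))/2))**2 = (-42 + (-3 + (12/5 + 15/4)/2))**2 = (-42 + (-3 + (1/2)*(123/20)))**2 = (-42 + (-3 + 123/40))**2 = (-42 + 3/40)**2 = (-1677/40)**2 = 2812329/1600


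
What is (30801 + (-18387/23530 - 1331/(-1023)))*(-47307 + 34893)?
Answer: -139456098220601/364715 ≈ -3.8237e+8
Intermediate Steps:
(30801 + (-18387/23530 - 1331/(-1023)))*(-47307 + 34893) = (30801 + (-18387*1/23530 - 1331*(-1/1023)))*(-12414) = (30801 + (-18387/23530 + 121/93))*(-12414) = (30801 + 1137139/2188290)*(-12414) = (67402657429/2188290)*(-12414) = -139456098220601/364715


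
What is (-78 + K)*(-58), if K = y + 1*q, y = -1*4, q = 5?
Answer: 4466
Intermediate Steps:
y = -4
K = 1 (K = -4 + 1*5 = -4 + 5 = 1)
(-78 + K)*(-58) = (-78 + 1)*(-58) = -77*(-58) = 4466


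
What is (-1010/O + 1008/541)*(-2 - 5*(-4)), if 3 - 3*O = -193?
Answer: -6487479/26509 ≈ -244.73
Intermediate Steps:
O = 196/3 (O = 1 - ⅓*(-193) = 1 + 193/3 = 196/3 ≈ 65.333)
(-1010/O + 1008/541)*(-2 - 5*(-4)) = (-1010/196/3 + 1008/541)*(-2 - 5*(-4)) = (-1010*3/196 + 1008*(1/541))*(-2 + 20) = (-1515/98 + 1008/541)*18 = -720831/53018*18 = -6487479/26509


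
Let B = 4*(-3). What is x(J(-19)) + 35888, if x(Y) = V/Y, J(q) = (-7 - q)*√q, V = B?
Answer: 35888 + I*√19/19 ≈ 35888.0 + 0.22942*I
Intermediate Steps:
B = -12
V = -12
J(q) = √q*(-7 - q)
x(Y) = -12/Y
x(J(-19)) + 35888 = -12*(-I*√19/(19*(-7 - 1*(-19)))) + 35888 = -12*(-I*√19/(19*(-7 + 19))) + 35888 = -12*(-I*√19/228) + 35888 = -(-1)*I*√19/19 + 35888 = I*√19/19 + 35888 = 35888 + I*√19/19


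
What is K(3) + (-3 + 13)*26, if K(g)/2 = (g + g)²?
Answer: 332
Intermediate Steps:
K(g) = 8*g² (K(g) = 2*(g + g)² = 2*(2*g)² = 2*(4*g²) = 8*g²)
K(3) + (-3 + 13)*26 = 8*3² + (-3 + 13)*26 = 8*9 + 10*26 = 72 + 260 = 332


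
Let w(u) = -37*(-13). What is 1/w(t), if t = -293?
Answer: 1/481 ≈ 0.0020790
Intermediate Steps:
w(u) = 481
1/w(t) = 1/481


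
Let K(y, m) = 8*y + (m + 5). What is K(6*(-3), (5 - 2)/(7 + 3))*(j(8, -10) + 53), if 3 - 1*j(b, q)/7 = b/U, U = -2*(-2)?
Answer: -8322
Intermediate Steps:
U = 4
j(b, q) = 21 - 7*b/4
K(y, m) = 5 + m + 8*y (K(y, m) = 8*y + (5 + m) = 5 + m + 8*y)
K(6*(-3), (5 - 2)/(7 + 3))*(j(8, -10) + 53) = (5 + (5 - 2)/(7 + 3) + 8*(6*(-3)))*((21 - 7/4*8) + 53) = (5 + 3/10 + 8*(-18))*((21 - 14) + 53) = (5 + 3*(1/10) - 144)*(7 + 53) = (5 + 3/10 - 144)*60 = -1387/10*60 = -8322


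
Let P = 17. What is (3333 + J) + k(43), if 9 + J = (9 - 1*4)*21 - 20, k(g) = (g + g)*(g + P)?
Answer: 8569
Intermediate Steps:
k(g) = 2*g*(17 + g) (k(g) = (g + g)*(g + 17) = (2*g)*(17 + g) = 2*g*(17 + g))
J = 76 (J = -9 + ((9 - 1*4)*21 - 20) = -9 + ((9 - 4)*21 - 20) = -9 + (5*21 - 20) = -9 + (105 - 20) = -9 + 85 = 76)
(3333 + J) + k(43) = (3333 + 76) + 2*43*(17 + 43) = 3409 + 2*43*60 = 3409 + 5160 = 8569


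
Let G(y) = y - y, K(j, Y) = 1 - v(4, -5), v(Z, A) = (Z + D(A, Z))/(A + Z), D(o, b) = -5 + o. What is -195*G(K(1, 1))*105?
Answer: 0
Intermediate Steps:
v(Z, A) = (-5 + A + Z)/(A + Z) (v(Z, A) = (Z + (-5 + A))/(A + Z) = (-5 + A + Z)/(A + Z))
K(j, Y) = -5 (K(j, Y) = 1 - (-5 - 5 + 4)/(-5 + 4) = 1 - (-6)/(-1) = 1 - (-1)*(-6) = 1 - 1*6 = 1 - 6 = -5)
G(y) = 0
-195*G(K(1, 1))*105 = -195*0*105 = 0*105 = 0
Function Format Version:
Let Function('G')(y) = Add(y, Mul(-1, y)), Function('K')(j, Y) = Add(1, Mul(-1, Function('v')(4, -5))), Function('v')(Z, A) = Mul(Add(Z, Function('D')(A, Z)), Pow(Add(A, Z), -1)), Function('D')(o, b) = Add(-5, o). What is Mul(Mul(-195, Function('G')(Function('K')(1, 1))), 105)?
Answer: 0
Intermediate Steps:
Function('v')(Z, A) = Mul(Pow(Add(A, Z), -1), Add(-5, A, Z)) (Function('v')(Z, A) = Mul(Add(Z, Add(-5, A)), Pow(Add(A, Z), -1)) = Mul(Add(-5, A, Z), Pow(Add(A, Z), -1)) = Mul(Pow(Add(A, Z), -1), Add(-5, A, Z)))
Function('K')(j, Y) = -5 (Function('K')(j, Y) = Add(1, Mul(-1, Mul(Pow(Add(-5, 4), -1), Add(-5, -5, 4)))) = Add(1, Mul(-1, Mul(Pow(-1, -1), -6))) = Add(1, Mul(-1, Mul(-1, -6))) = Add(1, Mul(-1, 6)) = Add(1, -6) = -5)
Function('G')(y) = 0
Mul(Mul(-195, Function('G')(Function('K')(1, 1))), 105) = Mul(Mul(-195, 0), 105) = Mul(0, 105) = 0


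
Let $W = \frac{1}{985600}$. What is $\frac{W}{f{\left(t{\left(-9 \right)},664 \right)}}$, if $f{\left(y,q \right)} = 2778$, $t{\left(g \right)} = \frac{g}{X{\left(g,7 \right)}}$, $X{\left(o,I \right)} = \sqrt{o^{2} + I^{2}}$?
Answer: $\frac{1}{2737996800} \approx 3.6523 \cdot 10^{-10}$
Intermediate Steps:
$X{\left(o,I \right)} = \sqrt{I^{2} + o^{2}}$
$t{\left(g \right)} = \frac{g}{\sqrt{49 + g^{2}}}$ ($t{\left(g \right)} = \frac{g}{\sqrt{7^{2} + g^{2}}} = \frac{g}{\sqrt{49 + g^{2}}}$)
$W = \frac{1}{985600} \approx 1.0146 \cdot 10^{-6}$
$\frac{W}{f{\left(t{\left(-9 \right)},664 \right)}} = \frac{1}{985600 \cdot 2778} = \frac{1}{985600} \cdot \frac{1}{2778} = \frac{1}{2737996800}$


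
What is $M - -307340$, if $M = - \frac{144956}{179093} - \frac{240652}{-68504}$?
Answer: $\frac{942665164565823}{3067146718} \approx 3.0734 \cdot 10^{5}$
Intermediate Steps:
$M = \frac{8292255703}{3067146718}$ ($M = \left(-144956\right) \frac{1}{179093} - - \frac{60163}{17126} = - \frac{144956}{179093} + \frac{60163}{17126} = \frac{8292255703}{3067146718} \approx 2.7036$)
$M - -307340 = \frac{8292255703}{3067146718} - -307340 = \frac{8292255703}{3067146718} + 307340 = \frac{942665164565823}{3067146718}$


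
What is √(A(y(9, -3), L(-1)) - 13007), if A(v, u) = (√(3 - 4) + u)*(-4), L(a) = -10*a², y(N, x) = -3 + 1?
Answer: √(-12967 - 4*I) ≈ 0.0176 - 113.87*I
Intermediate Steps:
y(N, x) = -2
A(v, u) = -4*I - 4*u (A(v, u) = (√(-1) + u)*(-4) = (I + u)*(-4) = -4*I - 4*u)
√(A(y(9, -3), L(-1)) - 13007) = √((-4*I - (-40)*(-1)²) - 13007) = √((-4*I - (-40)) - 13007) = √((-4*I - 4*(-10)) - 13007) = √((-4*I + 40) - 13007) = √((40 - 4*I) - 13007) = √(-12967 - 4*I)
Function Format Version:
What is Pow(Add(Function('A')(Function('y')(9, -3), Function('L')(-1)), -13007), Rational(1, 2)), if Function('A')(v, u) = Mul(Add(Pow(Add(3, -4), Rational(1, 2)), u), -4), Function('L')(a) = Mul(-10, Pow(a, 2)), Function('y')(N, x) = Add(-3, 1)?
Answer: Pow(Add(-12967, Mul(-4, I)), Rational(1, 2)) ≈ Add(0.0176, Mul(-113.87, I))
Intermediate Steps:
Function('y')(N, x) = -2
Function('A')(v, u) = Add(Mul(-4, I), Mul(-4, u)) (Function('A')(v, u) = Mul(Add(Pow(-1, Rational(1, 2)), u), -4) = Mul(Add(I, u), -4) = Add(Mul(-4, I), Mul(-4, u)))
Pow(Add(Function('A')(Function('y')(9, -3), Function('L')(-1)), -13007), Rational(1, 2)) = Pow(Add(Add(Mul(-4, I), Mul(-4, Mul(-10, Pow(-1, 2)))), -13007), Rational(1, 2)) = Pow(Add(Add(Mul(-4, I), Mul(-4, Mul(-10, 1))), -13007), Rational(1, 2)) = Pow(Add(Add(Mul(-4, I), Mul(-4, -10)), -13007), Rational(1, 2)) = Pow(Add(Add(Mul(-4, I), 40), -13007), Rational(1, 2)) = Pow(Add(Add(40, Mul(-4, I)), -13007), Rational(1, 2)) = Pow(Add(-12967, Mul(-4, I)), Rational(1, 2))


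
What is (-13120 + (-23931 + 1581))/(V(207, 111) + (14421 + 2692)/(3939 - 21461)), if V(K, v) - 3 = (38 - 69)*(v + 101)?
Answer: 621505340/115119131 ≈ 5.3988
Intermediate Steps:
V(K, v) = -3128 - 31*v (V(K, v) = 3 + (38 - 69)*(v + 101) = 3 - 31*(101 + v) = 3 + (-3131 - 31*v) = -3128 - 31*v)
(-13120 + (-23931 + 1581))/(V(207, 111) + (14421 + 2692)/(3939 - 21461)) = (-13120 + (-23931 + 1581))/((-3128 - 31*111) + (14421 + 2692)/(3939 - 21461)) = (-13120 - 22350)/((-3128 - 3441) + 17113/(-17522)) = -35470/(-6569 + 17113*(-1/17522)) = -35470/(-6569 - 17113/17522) = -35470/(-115119131/17522) = -35470*(-17522/115119131) = 621505340/115119131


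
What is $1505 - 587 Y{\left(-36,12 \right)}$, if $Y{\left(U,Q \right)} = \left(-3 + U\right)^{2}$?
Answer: $-891322$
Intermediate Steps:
$1505 - 587 Y{\left(-36,12 \right)} = 1505 - 587 \left(-3 - 36\right)^{2} = 1505 - 587 \left(-39\right)^{2} = 1505 - 892827 = -891322$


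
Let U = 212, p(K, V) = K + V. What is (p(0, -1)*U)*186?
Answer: -39432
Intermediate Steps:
(p(0, -1)*U)*186 = ((0 - 1)*212)*186 = -1*212*186 = -212*186 = -39432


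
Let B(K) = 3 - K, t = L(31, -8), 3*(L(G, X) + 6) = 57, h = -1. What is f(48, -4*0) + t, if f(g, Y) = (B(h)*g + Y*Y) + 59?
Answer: 264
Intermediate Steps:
L(G, X) = 13 (L(G, X) = -6 + (⅓)*57 = -6 + 19 = 13)
t = 13
f(g, Y) = 59 + Y² + 4*g (f(g, Y) = ((3 - 1*(-1))*g + Y*Y) + 59 = ((3 + 1)*g + Y²) + 59 = (4*g + Y²) + 59 = (Y² + 4*g) + 59 = 59 + Y² + 4*g)
f(48, -4*0) + t = (59 + (-4*0)² + 4*48) + 13 = (59 + 0² + 192) + 13 = (59 + 0 + 192) + 13 = 251 + 13 = 264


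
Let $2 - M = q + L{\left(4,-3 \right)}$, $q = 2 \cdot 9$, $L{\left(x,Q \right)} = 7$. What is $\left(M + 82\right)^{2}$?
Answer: $3481$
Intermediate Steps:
$q = 18$
$M = -23$ ($M = 2 - \left(18 + 7\right) = 2 - 25 = -23$)
$\left(M + 82\right)^{2} = \left(-23 + 82\right)^{2} = 59^{2} = 3481$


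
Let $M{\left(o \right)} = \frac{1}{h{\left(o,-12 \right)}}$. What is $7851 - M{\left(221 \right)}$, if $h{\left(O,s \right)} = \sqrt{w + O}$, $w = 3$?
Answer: $7851 - \frac{\sqrt{14}}{56} \approx 7850.9$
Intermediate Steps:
$h{\left(O,s \right)} = \sqrt{3 + O}$
$M{\left(o \right)} = \frac{1}{\sqrt{3 + o}}$
$7851 - M{\left(221 \right)} = 7851 - \frac{1}{\sqrt{3 + 221}} = 7851 - \frac{1}{\sqrt{224}} = 7851 - \frac{\sqrt{14}}{56}$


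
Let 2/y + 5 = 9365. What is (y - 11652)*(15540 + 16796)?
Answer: -220415753078/585 ≈ -3.7678e+8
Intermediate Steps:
y = 1/4680 (y = 2/(-5 + 9365) = 2/9360 = 2*(1/9360) = 1/4680 ≈ 0.00021368)
(y - 11652)*(15540 + 16796) = (1/4680 - 11652)*(15540 + 16796) = -54531359/4680*32336 = -220415753078/585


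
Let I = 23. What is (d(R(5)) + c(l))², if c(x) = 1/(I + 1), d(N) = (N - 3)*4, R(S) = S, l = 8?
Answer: 37249/576 ≈ 64.668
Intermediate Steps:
d(N) = -12 + 4*N (d(N) = (-3 + N)*4 = -12 + 4*N)
c(x) = 1/24 (c(x) = 1/(23 + 1) = 1/24)
(d(R(5)) + c(l))² = ((-12 + 4*5) + 1/24)² = ((-12 + 20) + 1/24)² = (8 + 1/24)² = (193/24)² = 37249/576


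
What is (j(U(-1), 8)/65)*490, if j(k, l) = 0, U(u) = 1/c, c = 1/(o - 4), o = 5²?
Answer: 0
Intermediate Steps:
o = 25
c = 1/21 (c = 1/(25 - 4) = 1/21 ≈ 0.047619)
U(u) = 21 (U(u) = 1/(1/21) = 21)
(j(U(-1), 8)/65)*490 = (0/65)*490 = (0*(1/65))*490 = 0*490 = 0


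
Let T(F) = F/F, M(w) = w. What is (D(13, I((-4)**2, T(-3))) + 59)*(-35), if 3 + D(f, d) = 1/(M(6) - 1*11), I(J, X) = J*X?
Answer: -1953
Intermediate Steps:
T(F) = 1
D(f, d) = -16/5 (D(f, d) = -3 + 1/(6 - 1*11) = -3 + 1/(6 - 11) = -3 + 1/(-5) = -3 - 1/5 = -16/5)
(D(13, I((-4)**2, T(-3))) + 59)*(-35) = (-16/5 + 59)*(-35) = (279/5)*(-35) = -1953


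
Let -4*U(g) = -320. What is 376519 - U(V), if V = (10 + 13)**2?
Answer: 376439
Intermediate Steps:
V = 529 (V = 23**2 = 529)
U(g) = 80 (U(g) = -1/4*(-320) = 80)
376519 - U(V) = 376519 - 1*80 = 376519 - 80 = 376439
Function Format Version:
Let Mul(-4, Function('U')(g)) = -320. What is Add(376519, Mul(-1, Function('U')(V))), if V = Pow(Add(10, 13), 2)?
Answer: 376439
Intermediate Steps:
V = 529 (V = Pow(23, 2) = 529)
Function('U')(g) = 80 (Function('U')(g) = Mul(Rational(-1, 4), -320) = 80)
Add(376519, Mul(-1, Function('U')(V))) = Add(376519, Mul(-1, 80)) = Add(376519, -80) = 376439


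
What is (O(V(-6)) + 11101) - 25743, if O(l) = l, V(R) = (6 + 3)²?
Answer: -14561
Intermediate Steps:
V(R) = 81 (V(R) = 9² = 81)
(O(V(-6)) + 11101) - 25743 = (81 + 11101) - 25743 = 11182 - 25743 = -14561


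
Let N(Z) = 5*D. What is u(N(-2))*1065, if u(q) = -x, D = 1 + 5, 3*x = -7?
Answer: 2485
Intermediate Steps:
x = -7/3 (x = (1/3)*(-7) = -7/3 ≈ -2.3333)
D = 6
N(Z) = 30 (N(Z) = 5*6 = 30)
u(q) = 7/3 (u(q) = -1*(-7/3) = 7/3)
u(N(-2))*1065 = (7/3)*1065 = 2485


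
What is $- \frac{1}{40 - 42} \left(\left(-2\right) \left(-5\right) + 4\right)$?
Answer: $7$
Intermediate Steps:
$- \frac{1}{40 - 42} \left(\left(-2\right) \left(-5\right) + 4\right) = - \frac{1}{-2} \left(10 + 4\right) = \left(-1\right) \left(- \frac{1}{2}\right) 14 = \frac{1}{2} \cdot 14 = 7$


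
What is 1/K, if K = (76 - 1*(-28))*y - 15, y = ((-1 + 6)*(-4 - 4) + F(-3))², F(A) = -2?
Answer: 1/183441 ≈ 5.4513e-6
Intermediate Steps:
y = 1764 (y = ((-1 + 6)*(-4 - 4) - 2)² = (5*(-8) - 2)² = (-40 - 2)² = (-42)² = 1764)
K = 183441 (K = (76 - 1*(-28))*1764 - 15 = (76 + 28)*1764 - 15 = 104*1764 - 15 = 183456 - 15 = 183441)
1/K = 1/183441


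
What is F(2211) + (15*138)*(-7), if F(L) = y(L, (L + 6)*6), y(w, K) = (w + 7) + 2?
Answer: -12270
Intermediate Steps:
y(w, K) = 9 + w (y(w, K) = (7 + w) + 2 = 9 + w)
F(L) = 9 + L
F(2211) + (15*138)*(-7) = (9 + 2211) + (15*138)*(-7) = 2220 + 2070*(-7) = 2220 - 14490 = -12270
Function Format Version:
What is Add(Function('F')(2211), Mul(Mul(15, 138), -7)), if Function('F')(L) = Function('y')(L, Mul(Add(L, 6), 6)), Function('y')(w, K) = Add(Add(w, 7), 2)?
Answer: -12270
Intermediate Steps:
Function('y')(w, K) = Add(9, w) (Function('y')(w, K) = Add(Add(7, w), 2) = Add(9, w))
Function('F')(L) = Add(9, L)
Add(Function('F')(2211), Mul(Mul(15, 138), -7)) = Add(Add(9, 2211), Mul(Mul(15, 138), -7)) = Add(2220, Mul(2070, -7)) = Add(2220, -14490) = -12270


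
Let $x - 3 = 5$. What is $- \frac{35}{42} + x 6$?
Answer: $\frac{283}{6} \approx 47.167$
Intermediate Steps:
$x = 8$ ($x = 3 + 5 = 8$)
$- \frac{35}{42} + x 6 = - \frac{35}{42} + 8 \cdot 6 = \left(-35\right) \frac{1}{42} + 48 = - \frac{5}{6} + 48 = \frac{283}{6}$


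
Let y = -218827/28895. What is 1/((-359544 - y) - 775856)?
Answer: -28895/32807164173 ≈ -8.8075e-7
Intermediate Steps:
y = -218827/28895 (y = -218827*1/28895 = -218827/28895 ≈ -7.5732)
1/((-359544 - y) - 775856) = 1/((-359544 - 1*(-218827/28895)) - 775856) = 1/((-359544 + 218827/28895) - 775856) = 1/(-10388805053/28895 - 775856) = 1/(-32807164173/28895) = -28895/32807164173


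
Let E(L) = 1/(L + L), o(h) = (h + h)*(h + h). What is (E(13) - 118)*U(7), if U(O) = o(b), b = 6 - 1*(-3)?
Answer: -496854/13 ≈ -38220.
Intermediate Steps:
b = 9 (b = 6 + 3 = 9)
o(h) = 4*h² (o(h) = (2*h)*(2*h) = 4*h²)
U(O) = 324 (U(O) = 4*9² = 4*81 = 324)
E(L) = 1/(2*L)
(E(13) - 118)*U(7) = ((½)/13 - 118)*324 = ((½)*(1/13) - 118)*324 = (1/26 - 118)*324 = -3067/26*324 = -496854/13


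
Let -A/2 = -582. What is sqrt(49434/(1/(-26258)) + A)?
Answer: 6*I*sqrt(36056578) ≈ 36028.0*I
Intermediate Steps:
A = 1164 (A = -2*(-582) = 1164)
sqrt(49434/(1/(-26258)) + A) = sqrt(49434/(1/(-26258)) + 1164) = sqrt(49434/(-1/26258) + 1164) = sqrt(49434*(-26258) + 1164) = sqrt(-1298037972 + 1164) = sqrt(-1298036808) = 6*I*sqrt(36056578)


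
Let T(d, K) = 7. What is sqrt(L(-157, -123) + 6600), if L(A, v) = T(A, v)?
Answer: sqrt(6607) ≈ 81.283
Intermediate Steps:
L(A, v) = 7
sqrt(L(-157, -123) + 6600) = sqrt(7 + 6600) = sqrt(6607)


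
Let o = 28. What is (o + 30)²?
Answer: 3364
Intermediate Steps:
(o + 30)² = (28 + 30)² = 58² = 3364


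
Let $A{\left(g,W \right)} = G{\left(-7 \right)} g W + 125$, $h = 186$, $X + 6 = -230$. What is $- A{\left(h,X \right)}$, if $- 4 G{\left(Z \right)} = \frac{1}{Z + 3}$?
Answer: $\frac{5237}{2} \approx 2618.5$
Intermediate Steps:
$X = -236$ ($X = -6 - 230 = -236$)
$G{\left(Z \right)} = - \frac{1}{4 \left(3 + Z\right)}$ ($G{\left(Z \right)} = - \frac{1}{4 \left(Z + 3\right)} = - \frac{1}{4 \left(3 + Z\right)}$)
$A{\left(g,W \right)} = 125 + \frac{W g}{16}$ ($A{\left(g,W \right)} = - \frac{1}{12 + 4 \left(-7\right)} g W + 125 = - \frac{1}{12 - 28} g W + 125 = - \frac{1}{-16} g W + 125 = \left(-1\right) \left(- \frac{1}{16}\right) g W + 125 = \frac{g}{16} W + 125 = \frac{W g}{16} + 125 = 125 + \frac{W g}{16}$)
$- A{\left(h,X \right)} = - (125 + \frac{1}{16} \left(-236\right) 186) = - (125 - \frac{5487}{2}) = \left(-1\right) \left(- \frac{5237}{2}\right) = \frac{5237}{2}$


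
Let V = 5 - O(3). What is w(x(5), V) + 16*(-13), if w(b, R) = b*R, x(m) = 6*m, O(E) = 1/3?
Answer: -68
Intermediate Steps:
O(E) = ⅓
V = 14/3 (V = 5 - 1*⅓ = 5 - ⅓ = 14/3 ≈ 4.6667)
w(b, R) = R*b
w(x(5), V) + 16*(-13) = 14*(6*5)/3 + 16*(-13) = (14/3)*30 - 208 = 140 - 208 = -68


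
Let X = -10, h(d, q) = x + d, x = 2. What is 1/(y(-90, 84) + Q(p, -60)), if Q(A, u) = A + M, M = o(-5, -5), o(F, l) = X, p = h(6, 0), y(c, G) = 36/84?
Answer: -7/11 ≈ -0.63636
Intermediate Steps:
y(c, G) = 3/7 (y(c, G) = 36*(1/84) = 3/7)
h(d, q) = 2 + d
p = 8 (p = 2 + 6 = 8)
o(F, l) = -10
M = -10
Q(A, u) = -10 + A (Q(A, u) = A - 10 = -10 + A)
1/(y(-90, 84) + Q(p, -60)) = 1/(3/7 + (-10 + 8)) = 1/(3/7 - 2) = 1/(-11/7) = -7/11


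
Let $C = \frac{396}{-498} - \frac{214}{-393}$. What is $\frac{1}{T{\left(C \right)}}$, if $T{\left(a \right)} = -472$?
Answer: $- \frac{1}{472} \approx -0.0021186$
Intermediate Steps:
$C = - \frac{8176}{32619}$ ($C = 396 \left(- \frac{1}{498}\right) - - \frac{214}{393} = - \frac{66}{83} + \frac{214}{393} = - \frac{8176}{32619} \approx -0.25065$)
$\frac{1}{T{\left(C \right)}} = \frac{1}{-472} = - \frac{1}{472}$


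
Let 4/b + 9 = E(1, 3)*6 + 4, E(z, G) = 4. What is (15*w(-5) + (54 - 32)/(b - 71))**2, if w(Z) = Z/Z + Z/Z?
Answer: 1594564624/1809025 ≈ 881.45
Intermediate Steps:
b = 4/19 (b = 4/(-9 + (4*6 + 4)) = 4/(-9 + (24 + 4)) = 4/(-9 + 28) = 4/19 ≈ 0.21053)
w(Z) = 2 (w(Z) = 1 + 1 = 2)
(15*w(-5) + (54 - 32)/(b - 71))**2 = (15*2 + (54 - 32)/(4/19 - 71))**2 = (30 + 22/(-1345/19))**2 = (30 + 22*(-19/1345))**2 = (30 - 418/1345)**2 = (39932/1345)**2 = 1594564624/1809025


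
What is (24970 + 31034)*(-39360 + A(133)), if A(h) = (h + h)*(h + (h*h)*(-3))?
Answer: -790765503216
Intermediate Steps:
A(h) = 2*h*(h - 3*h²) (A(h) = (2*h)*(h + h²*(-3)) = (2*h)*(h - 3*h²) = 2*h*(h - 3*h²))
(24970 + 31034)*(-39360 + A(133)) = (24970 + 31034)*(-39360 + 133²*(2 - 6*133)) = 56004*(-39360 + 17689*(2 - 798)) = 56004*(-39360 + 17689*(-796)) = 56004*(-39360 - 14080444) = 56004*(-14119804) = -790765503216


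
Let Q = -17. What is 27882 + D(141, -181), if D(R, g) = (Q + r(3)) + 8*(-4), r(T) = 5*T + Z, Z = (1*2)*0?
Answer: 27848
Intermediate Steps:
Z = 0 (Z = 2*0 = 0)
r(T) = 5*T (r(T) = 5*T + 0 = 5*T)
D(R, g) = -34 (D(R, g) = (-17 + 5*3) + 8*(-4) = (-17 + 15) - 32 = -2 - 32 = -34)
27882 + D(141, -181) = 27882 - 34 = 27848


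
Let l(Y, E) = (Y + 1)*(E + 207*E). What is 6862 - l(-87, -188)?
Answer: -3356082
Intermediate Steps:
l(Y, E) = 208*E*(1 + Y) (l(Y, E) = (1 + Y)*(208*E) = 208*E*(1 + Y))
6862 - l(-87, -188) = 6862 - 208*(-188)*(1 - 87) = 6862 - 208*(-188)*(-86) = 6862 - 1*3362944 = 6862 - 3362944 = -3356082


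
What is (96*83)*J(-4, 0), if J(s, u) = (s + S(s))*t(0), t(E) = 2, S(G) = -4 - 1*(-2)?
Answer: -95616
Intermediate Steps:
S(G) = -2 (S(G) = -4 + 2 = -2)
J(s, u) = -4 + 2*s (J(s, u) = (s - 2)*2 = (-2 + s)*2 = -4 + 2*s)
(96*83)*J(-4, 0) = (96*83)*(-4 + 2*(-4)) = 7968*(-4 - 8) = 7968*(-12) = -95616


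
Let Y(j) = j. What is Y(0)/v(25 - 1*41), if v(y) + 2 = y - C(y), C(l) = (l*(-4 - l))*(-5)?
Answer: 0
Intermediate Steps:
C(l) = -5*l*(-4 - l)
v(y) = -2 + y - 5*y*(4 + y) (v(y) = -2 + (y - 5*y*(4 + y)) = -2 + y - 5*y*(4 + y))
Y(0)/v(25 - 1*41) = 0/(-2 + (25 - 1*41) - 5*(25 - 1*41)*(4 + (25 - 1*41))) = 0/(-2 + (25 - 41) - 5*(25 - 41)*(4 + (25 - 41))) = 0/(-2 - 16 - 5*(-16)*(4 - 16)) = 0/(-2 - 16 - 5*(-16)*(-12)) = 0/(-2 - 16 - 960) = 0/(-978) = 0*(-1/978) = 0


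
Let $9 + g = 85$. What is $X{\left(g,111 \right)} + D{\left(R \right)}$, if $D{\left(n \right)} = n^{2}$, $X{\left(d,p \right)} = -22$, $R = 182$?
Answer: $33102$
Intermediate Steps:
$g = 76$ ($g = -9 + 85 = 76$)
$X{\left(g,111 \right)} + D{\left(R \right)} = -22 + 182^{2} = -22 + 33124 = 33102$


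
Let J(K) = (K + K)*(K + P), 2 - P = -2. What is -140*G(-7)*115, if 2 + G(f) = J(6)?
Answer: -1899800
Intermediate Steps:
P = 4 (P = 2 - 1*(-2) = 2 + 2 = 4)
J(K) = 2*K*(4 + K) (J(K) = (K + K)*(K + 4) = (2*K)*(4 + K) = 2*K*(4 + K))
G(f) = 118 (G(f) = -2 + 2*6*(4 + 6) = -2 + 2*6*10 = -2 + 120 = 118)
-140*G(-7)*115 = -140*118*115 = -16520*115 = -1899800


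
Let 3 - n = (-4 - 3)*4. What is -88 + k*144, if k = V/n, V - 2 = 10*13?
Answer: 16280/31 ≈ 525.16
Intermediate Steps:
V = 132 (V = 2 + 10*13 = 2 + 130 = 132)
n = 31 (n = 3 - (-4 - 3)*4 = 3 - (-7)*4 = 3 - 1*(-28) = 3 + 28 = 31)
k = 132/31 ≈ 4.2581
-88 + k*144 = -88 + (132/31)*144 = -88 + 19008/31 = 16280/31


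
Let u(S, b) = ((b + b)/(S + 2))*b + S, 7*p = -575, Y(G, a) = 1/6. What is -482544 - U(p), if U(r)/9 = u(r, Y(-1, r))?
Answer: -3784094177/7854 ≈ -4.8180e+5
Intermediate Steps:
Y(G, a) = 1/6
p = -575/7 (p = (1/7)*(-575) = -575/7 ≈ -82.143)
u(S, b) = S + 2*b**2/(2 + S) (u(S, b) = ((2*b)/(2 + S))*b + S = (2*b/(2 + S))*b + S = 2*b**2/(2 + S) + S = S + 2*b**2/(2 + S))
U(r) = 9*(1/18 + r**2 + 2*r)/(2 + r) (U(r) = 9*((r**2 + 2*r + 2*(1/6)**2)/(2 + r)) = 9*((r**2 + 2*r + 2*(1/36))/(2 + r)) = 9*((r**2 + 2*r + 1/18)/(2 + r)) = 9*((1/18 + r**2 + 2*r)/(2 + r)) = 9*(1/18 + r**2 + 2*r)/(2 + r))
-482544 - U(p) = -482544 - (1 + 18*(-575/7)**2 + 36*(-575/7))/(2*(2 - 575/7)) = -482544 - (1 + 18*(330625/49) - 20700/7)/(2*(-561/7)) = -482544 - (-7)*(1 + 5951250/49 - 20700/7)/(2*561) = -482544 - (-7)*5806399/(2*561*49) = -482544 - 1*(-5806399/7854) = -482544 + 5806399/7854 = -3784094177/7854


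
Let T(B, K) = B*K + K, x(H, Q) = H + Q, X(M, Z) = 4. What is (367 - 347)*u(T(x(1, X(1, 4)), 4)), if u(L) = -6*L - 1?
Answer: -2900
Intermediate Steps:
T(B, K) = K + B*K
u(L) = -1 - 6*L
(367 - 347)*u(T(x(1, X(1, 4)), 4)) = (367 - 347)*(-1 - 24*(1 + (1 + 4))) = 20*(-1 - 24*(1 + 5)) = 20*(-1 - 24*6) = 20*(-1 - 6*24) = 20*(-1 - 144) = 20*(-145) = -2900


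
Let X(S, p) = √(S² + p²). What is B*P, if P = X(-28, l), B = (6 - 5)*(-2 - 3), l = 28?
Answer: -140*√2 ≈ -197.99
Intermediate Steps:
B = -5 (B = 1*(-5) = -5)
P = 28*√2 (P = √((-28)² + 28²) = √(784 + 784) = √1568 = 28*√2 ≈ 39.598)
B*P = -140*√2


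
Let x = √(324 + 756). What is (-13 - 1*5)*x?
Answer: -108*√30 ≈ -591.54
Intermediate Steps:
x = 6*√30 (x = √1080 = 6*√30 ≈ 32.863)
(-13 - 1*5)*x = (-13 - 1*5)*(6*√30) = (-13 - 5)*(6*√30) = -108*√30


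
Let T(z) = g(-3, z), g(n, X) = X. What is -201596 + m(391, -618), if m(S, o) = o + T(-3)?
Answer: -202217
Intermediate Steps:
T(z) = z
m(S, o) = -3 + o (m(S, o) = o - 3 = -3 + o)
-201596 + m(391, -618) = -201596 + (-3 - 618) = -201596 - 621 = -202217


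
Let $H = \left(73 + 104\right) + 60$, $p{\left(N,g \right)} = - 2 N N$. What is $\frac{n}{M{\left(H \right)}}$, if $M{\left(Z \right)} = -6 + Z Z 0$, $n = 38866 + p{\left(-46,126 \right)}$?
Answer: $- \frac{17317}{3} \approx -5772.3$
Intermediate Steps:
$p{\left(N,g \right)} = - 2 N^{2}$
$n = 34634$ ($n = 38866 - 2 \left(-46\right)^{2} = 38866 - 4232 = 34634$)
$H = 237$ ($H = 177 + 60 = 237$)
$M{\left(Z \right)} = -6$ ($M{\left(Z \right)} = -6 + Z^{2} \cdot 0 = -6 + 0 = -6$)
$\frac{n}{M{\left(H \right)}} = \frac{34634}{-6} = 34634 \left(- \frac{1}{6}\right) = - \frac{17317}{3}$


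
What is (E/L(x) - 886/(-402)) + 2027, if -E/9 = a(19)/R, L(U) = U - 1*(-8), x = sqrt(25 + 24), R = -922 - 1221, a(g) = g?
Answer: 4370338507/2153715 ≈ 2029.2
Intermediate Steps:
R = -2143
x = 7 (x = sqrt(49) = 7)
L(U) = 8 + U (L(U) = U + 8 = 8 + U)
E = 171/2143 (E = -171/(-2143) = -171*(-1)/2143 = -9*(-19/2143) = 171/2143 ≈ 0.079795)
(E/L(x) - 886/(-402)) + 2027 = (171/(2143*(8 + 7)) - 886/(-402)) + 2027 = ((171/2143)/15 - 886*(-1/402)) + 2027 = ((171/2143)*(1/15) + 443/201) + 2027 = (57/10715 + 443/201) + 2027 = 4758202/2153715 + 2027 = 4370338507/2153715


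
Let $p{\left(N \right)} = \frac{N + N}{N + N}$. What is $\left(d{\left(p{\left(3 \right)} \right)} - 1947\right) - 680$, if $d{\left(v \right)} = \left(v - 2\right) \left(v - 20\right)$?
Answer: $-2608$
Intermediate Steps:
$p{\left(N \right)} = 1$ ($p{\left(N \right)} = \frac{2 N}{2 N} = 2 N \frac{1}{2 N} = 1$)
$d{\left(v \right)} = \left(-20 + v\right) \left(-2 + v\right)$ ($d{\left(v \right)} = \left(-2 + v\right) \left(-20 + v\right) = \left(-20 + v\right) \left(-2 + v\right)$)
$\left(d{\left(p{\left(3 \right)} \right)} - 1947\right) - 680 = \left(\left(40 + 1^{2} - 22\right) - 1947\right) - 680 = \left(\left(40 + 1 - 22\right) - 1947\right) - 680 = \left(19 - 1947\right) - 680 = -1928 - 680 = -2608$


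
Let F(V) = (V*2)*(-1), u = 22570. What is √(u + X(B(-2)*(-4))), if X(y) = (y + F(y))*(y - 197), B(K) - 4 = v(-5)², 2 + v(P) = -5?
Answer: I*√64138 ≈ 253.25*I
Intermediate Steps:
F(V) = -2*V (F(V) = (2*V)*(-1) = -2*V)
v(P) = -7 (v(P) = -2 - 5 = -7)
B(K) = 53 (B(K) = 4 + (-7)² = 4 + 49 = 53)
X(y) = -y*(-197 + y) (X(y) = (y - 2*y)*(y - 197) = (-y)*(-197 + y) = -y*(-197 + y))
√(u + X(B(-2)*(-4))) = √(22570 + (53*(-4))*(197 - 53*(-4))) = √(22570 - 212*(197 - 1*(-212))) = √(22570 - 212*(197 + 212)) = √(22570 - 212*409) = √(22570 - 86708) = √(-64138) = I*√64138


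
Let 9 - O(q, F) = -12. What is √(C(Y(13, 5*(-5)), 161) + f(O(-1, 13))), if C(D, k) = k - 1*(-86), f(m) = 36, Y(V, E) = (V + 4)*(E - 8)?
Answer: √283 ≈ 16.823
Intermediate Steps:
Y(V, E) = (-8 + E)*(4 + V) (Y(V, E) = (4 + V)*(-8 + E) = (-8 + E)*(4 + V))
O(q, F) = 21 (O(q, F) = 9 - 1*(-12) = 9 + 12 = 21)
C(D, k) = 86 + k (C(D, k) = k + 86 = 86 + k)
√(C(Y(13, 5*(-5)), 161) + f(O(-1, 13))) = √((86 + 161) + 36) = √(247 + 36) = √283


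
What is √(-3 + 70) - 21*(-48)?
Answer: 1008 + √67 ≈ 1016.2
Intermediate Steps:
√(-3 + 70) - 21*(-48) = √67 + 1008 = 1008 + √67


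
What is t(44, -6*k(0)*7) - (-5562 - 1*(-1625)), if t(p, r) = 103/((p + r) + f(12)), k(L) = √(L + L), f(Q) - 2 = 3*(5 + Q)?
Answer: 381992/97 ≈ 3938.1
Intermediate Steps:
f(Q) = 17 + 3*Q (f(Q) = 2 + 3*(5 + Q) = 2 + (15 + 3*Q) = 17 + 3*Q)
k(L) = √2*√L (k(L) = √(2*L) = √2*√L)
t(p, r) = 103/(53 + p + r) (t(p, r) = 103/((p + r) + (17 + 3*12)) = 103/((p + r) + (17 + 36)) = 103/((p + r) + 53) = 103/(53 + p + r))
t(44, -6*k(0)*7) - (-5562 - 1*(-1625)) = 103/(53 + 44 - 6*√2*√0*7) - (-5562 - 1*(-1625)) = 103/(53 + 44 - 6*√2*0*7) - (-5562 + 1625) = 103/(53 + 44 - 6*0*7) - 1*(-3937) = 103/(53 + 44 + 0*7) + 3937 = 103/(53 + 44 + 0) + 3937 = 103/97 + 3937 = 381992/97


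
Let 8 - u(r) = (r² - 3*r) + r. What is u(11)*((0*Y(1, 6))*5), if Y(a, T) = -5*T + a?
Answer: 0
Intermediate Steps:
Y(a, T) = a - 5*T
u(r) = 8 - r² + 2*r (u(r) = 8 - ((r² - 3*r) + r) = 8 - (r² - 2*r) = 8 + (-r² + 2*r) = 8 - r² + 2*r)
u(11)*((0*Y(1, 6))*5) = (8 - 1*11² + 2*11)*((0*(1 - 5*6))*5) = (8 - 1*121 + 22)*((0*(1 - 30))*5) = (8 - 121 + 22)*((0*(-29))*5) = -0*5 = -91*0 = 0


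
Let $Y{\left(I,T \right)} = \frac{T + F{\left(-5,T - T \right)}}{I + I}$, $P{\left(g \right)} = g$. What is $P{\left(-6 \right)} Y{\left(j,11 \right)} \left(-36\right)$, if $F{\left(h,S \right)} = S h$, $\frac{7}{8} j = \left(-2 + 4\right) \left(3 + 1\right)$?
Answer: $\frac{2079}{16} \approx 129.94$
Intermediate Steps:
$j = \frac{64}{7}$ ($j = \frac{8 \left(-2 + 4\right) \left(3 + 1\right)}{7} = \frac{8 \cdot 2 \cdot 4}{7} = \frac{8}{7} \cdot 8 = \frac{64}{7} \approx 9.1429$)
$Y{\left(I,T \right)} = \frac{T}{2 I}$ ($Y{\left(I,T \right)} = \frac{T + \left(T - T\right) \left(-5\right)}{I + I} = \frac{T + 0 \left(-5\right)}{2 I} = \left(T + 0\right) \frac{1}{2 I} = T \frac{1}{2 I} = \frac{T}{2 I}$)
$P{\left(-6 \right)} Y{\left(j,11 \right)} \left(-36\right) = - 6 \cdot \frac{1}{2} \cdot 11 \frac{1}{\frac{64}{7}} \left(-36\right) = - 6 \cdot \frac{1}{2} \cdot 11 \cdot \frac{7}{64} \left(-36\right) = \left(-6\right) \frac{77}{128} \left(-36\right) = \left(- \frac{231}{64}\right) \left(-36\right) = \frac{2079}{16}$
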